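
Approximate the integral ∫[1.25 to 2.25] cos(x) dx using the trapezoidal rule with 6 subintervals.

f(x) = cos(x)
a = 1.25, b = 2.25, n = 6
h = (b - a)/n = 0.166667

Trapezoidal rule: (h/2)[f(x₀) + 2f(x₁) + 2f(x₂) + ... + f(xₙ)]

x_0 = 1.2500, f(x_0) = 0.315322, coefficient = 1
x_1 = 1.4167, f(x_1) = 0.153520, coefficient = 2
x_2 = 1.5833, f(x_2) = -0.012537, coefficient = 2
x_3 = 1.7500, f(x_3) = -0.178246, coefficient = 2
x_4 = 1.9167, f(x_4) = -0.339016, coefficient = 2
x_5 = 2.0833, f(x_5) = -0.490390, coefficient = 2
x_6 = 2.2500, f(x_6) = -0.628174, coefficient = 1

I ≈ (0.166667/2) × -2.046187 = -0.170516
Exact value: -0.170911
Error: 0.000396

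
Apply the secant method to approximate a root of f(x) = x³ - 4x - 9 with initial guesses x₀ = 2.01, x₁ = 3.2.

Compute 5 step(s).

f(x) = x³ - 4x - 9
x₀ = 2.01, x₁ = 3.2

Secant formula: x_{n+1} = x_n - f(x_n)(x_n - x_{n-1})/(f(x_n) - f(x_{n-1}))

Iteration 1:
  f(2.010000) = -8.919399
  f(3.200000) = 10.968000
  x_2 = 3.200000 - 10.968000×(3.200000 - 2.010000)/(10.968000 - (-8.919399))
       = 2.543709
Iteration 2:
  f(3.200000) = 10.968000
  f(2.543709) = -2.715879
  x_3 = 2.543709 - (-2.715879)×(2.543709 - 3.200000)/(-2.715879 - 10.968000)
       = 2.673965
Iteration 3:
  f(2.543709) = -2.715879
  f(2.673965) = -0.576772
  x_4 = 2.673965 - (-0.576772)×(2.673965 - 2.543709)/(-0.576772 - (-2.715879))
       = 2.709086
Iteration 4:
  f(2.673965) = -0.576772
  f(2.709086) = 0.046041
  x_5 = 2.709086 - 0.046041×(2.709086 - 2.673965)/(0.046041 - (-0.576772))
       = 2.706490
Iteration 5:
  f(2.709086) = 0.046041
  f(2.706490) = -0.000683
  x_6 = 2.706490 - (-0.000683)×(2.706490 - 2.709086)/(-0.000683 - 0.046041)
       = 2.706528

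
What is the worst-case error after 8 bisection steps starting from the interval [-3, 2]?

Bisection error bound: |error| ≤ (b-a)/2^n
|error| ≤ (2 - (-3))/2^8 = 5/2^8
|error| ≤ 0.0195312500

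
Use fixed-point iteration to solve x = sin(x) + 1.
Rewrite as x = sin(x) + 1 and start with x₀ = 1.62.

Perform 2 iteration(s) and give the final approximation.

Equation: x = sin(x) + 1
Fixed-point form: x = sin(x) + 1
x₀ = 1.62

x_1 = g(1.620000) = 1.998790
x_2 = g(1.998790) = 1.909800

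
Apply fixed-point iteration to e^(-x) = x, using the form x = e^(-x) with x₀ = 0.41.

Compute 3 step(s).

Equation: e^(-x) = x
Fixed-point form: x = e^(-x)
x₀ = 0.41

x_1 = g(0.410000) = 0.663650
x_2 = g(0.663650) = 0.514968
x_3 = g(0.514968) = 0.597520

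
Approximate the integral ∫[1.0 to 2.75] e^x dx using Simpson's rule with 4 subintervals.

f(x) = e^x
a = 1.0, b = 2.75, n = 4
h = (b - a)/n = 0.437500

Simpson's rule: (h/3)[f(x₀) + 4f(x₁) + 2f(x₂) + ... + f(xₙ)]

x_0 = 1.0000, f(x_0) = 2.718282, coefficient = 1
x_1 = 1.4375, f(x_1) = 4.210157, coefficient = 4
x_2 = 1.8750, f(x_2) = 6.520819, coefficient = 2
x_3 = 2.3125, f(x_3) = 10.099642, coefficient = 4
x_4 = 2.7500, f(x_4) = 15.642632, coefficient = 1

I ≈ (0.437500/3) × 88.641750 = 12.926922
Exact value: 12.924350
Error: 0.002572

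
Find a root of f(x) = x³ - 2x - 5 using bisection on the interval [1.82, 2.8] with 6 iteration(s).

f(x) = x³ - 2x - 5
Initial interval: [1.82, 2.8]

Iteration 1:
  c_1 = (1.820000 + 2.800000)/2 = 2.310000
  f(c_1) = f(2.310000) = 2.706391
  f(a) × f(c) < 0, new interval: [1.820000, 2.310000]
Iteration 2:
  c_2 = (1.820000 + 2.310000)/2 = 2.065000
  f(c_2) = f(2.065000) = -0.324375
  f(a) × f(c) ≥ 0, new interval: [2.065000, 2.310000]
Iteration 3:
  c_3 = (2.065000 + 2.310000)/2 = 2.187500
  f(c_3) = f(2.187500) = 1.092529
  f(a) × f(c) < 0, new interval: [2.065000, 2.187500]
Iteration 4:
  c_4 = (2.065000 + 2.187500)/2 = 2.126250
  f(c_4) = f(2.126250) = 0.360147
  f(a) × f(c) < 0, new interval: [2.065000, 2.126250]
Iteration 5:
  c_5 = (2.065000 + 2.126250)/2 = 2.095625
  f(c_5) = f(2.095625) = 0.011989
  f(a) × f(c) < 0, new interval: [2.065000, 2.095625]
Iteration 6:
  c_6 = (2.065000 + 2.095625)/2 = 2.080312
  f(c_6) = f(2.080312) = -0.157656
  f(a) × f(c) ≥ 0, new interval: [2.080312, 2.095625]

After 6 iteration(s), the approximation is c_6 = 2.080312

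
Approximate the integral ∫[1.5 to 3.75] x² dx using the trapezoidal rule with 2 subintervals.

f(x) = x²
a = 1.5, b = 3.75, n = 2
h = (b - a)/n = 1.125000

Trapezoidal rule: (h/2)[f(x₀) + 2f(x₁) + 2f(x₂) + ... + f(xₙ)]

x_0 = 1.5000, f(x_0) = 2.250000, coefficient = 1
x_1 = 2.6250, f(x_1) = 6.890625, coefficient = 2
x_2 = 3.7500, f(x_2) = 14.062500, coefficient = 1

I ≈ (1.125000/2) × 30.093750 = 16.927734
Exact value: 16.453125
Error: 0.474609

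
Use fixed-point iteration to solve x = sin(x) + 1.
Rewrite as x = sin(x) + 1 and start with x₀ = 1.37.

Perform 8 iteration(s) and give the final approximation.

Equation: x = sin(x) + 1
Fixed-point form: x = sin(x) + 1
x₀ = 1.37

x_1 = g(1.370000) = 1.979908
x_2 = g(1.979908) = 1.917475
x_3 = g(1.917475) = 1.940507
x_4 = g(1.940507) = 1.932432
x_5 = g(1.932432) = 1.935319
x_6 = g(1.935319) = 1.934294
x_7 = g(1.934294) = 1.934659
x_8 = g(1.934659) = 1.934529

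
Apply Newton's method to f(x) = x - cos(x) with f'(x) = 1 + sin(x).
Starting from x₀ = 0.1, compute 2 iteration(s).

f(x) = x - cos(x)
f'(x) = 1 + sin(x)
x₀ = 0.1

Newton-Raphson formula: x_{n+1} = x_n - f(x_n)/f'(x_n)

Iteration 1:
  f(0.100000) = -0.895004
  f'(0.100000) = 1.099833
  x_1 = 0.100000 - (-0.895004)/1.099833 = 0.913763
Iteration 2:
  f(0.913763) = 0.302993
  f'(0.913763) = 1.791808
  x_2 = 0.913763 - 0.302993/1.791808 = 0.744664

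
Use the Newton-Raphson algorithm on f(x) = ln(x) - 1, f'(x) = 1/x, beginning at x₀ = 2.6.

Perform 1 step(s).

f(x) = ln(x) - 1
f'(x) = 1/x
x₀ = 2.6

Newton-Raphson formula: x_{n+1} = x_n - f(x_n)/f'(x_n)

Iteration 1:
  f(2.600000) = -0.044489
  f'(2.600000) = 0.384615
  x_1 = 2.600000 - (-0.044489)/0.384615 = 2.715670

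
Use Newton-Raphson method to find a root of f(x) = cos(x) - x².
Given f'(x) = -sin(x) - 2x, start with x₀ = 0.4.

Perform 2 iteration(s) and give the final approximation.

f(x) = cos(x) - x²
f'(x) = -sin(x) - 2x
x₀ = 0.4

Newton-Raphson formula: x_{n+1} = x_n - f(x_n)/f'(x_n)

Iteration 1:
  f(0.400000) = 0.761061
  f'(0.400000) = -1.189418
  x_1 = 0.400000 - 0.761061/(-1.189418) = 1.039860
Iteration 2:
  f(1.039860) = -0.574967
  f'(1.039860) = -2.942053
  x_2 = 1.039860 - (-0.574967)/(-2.942053) = 0.844429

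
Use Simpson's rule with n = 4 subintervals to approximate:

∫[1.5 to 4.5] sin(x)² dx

f(x) = sin(x)²
a = 1.5, b = 4.5, n = 4
h = (b - a)/n = 0.750000

Simpson's rule: (h/3)[f(x₀) + 4f(x₁) + 2f(x₂) + ... + f(xₙ)]

x_0 = 1.5000, f(x_0) = 0.994996, coefficient = 1
x_1 = 2.2500, f(x_1) = 0.605398, coefficient = 4
x_2 = 3.0000, f(x_2) = 0.019915, coefficient = 2
x_3 = 3.7500, f(x_3) = 0.326682, coefficient = 4
x_4 = 4.5000, f(x_4) = 0.955565, coefficient = 1

I ≈ (0.750000/3) × 5.718712 = 1.429678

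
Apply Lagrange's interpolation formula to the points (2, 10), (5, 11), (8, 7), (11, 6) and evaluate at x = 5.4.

Lagrange interpolation formula:
P(x) = Σ yᵢ × Lᵢ(x)
where Lᵢ(x) = Π_{j≠i} (x - xⱼ)/(xᵢ - xⱼ)

L_0(5.4) = (5.4 - 5)/(2 - 5) × (5.4 - 8)/(2 - 8) × (5.4 - 11)/(2 - 11) = -0.035951
L_1(5.4) = (5.4 - 2)/(5 - 2) × (5.4 - 8)/(5 - 8) × (5.4 - 11)/(5 - 11) = 0.916741
L_2(5.4) = (5.4 - 2)/(8 - 2) × (5.4 - 5)/(8 - 5) × (5.4 - 11)/(8 - 11) = 0.141037
L_3(5.4) = (5.4 - 2)/(11 - 2) × (5.4 - 5)/(11 - 5) × (5.4 - 8)/(11 - 8) = -0.021827

P(5.4) = 10×L_0(5.4) + 11×L_1(5.4) + 7×L_2(5.4) + 6×L_3(5.4)
P(5.4) = 10.580938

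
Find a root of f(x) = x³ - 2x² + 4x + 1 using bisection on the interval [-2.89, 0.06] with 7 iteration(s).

f(x) = x³ - 2x² + 4x + 1
Initial interval: [-2.89, 0.06]

Iteration 1:
  c_1 = (-2.890000 + 0.060000)/2 = -1.415000
  f(c_1) = f(-1.415000) = -11.497598
  f(a) × f(c) ≥ 0, new interval: [-1.415000, 0.060000]
Iteration 2:
  c_2 = (-1.415000 + 0.060000)/2 = -0.677500
  f(c_2) = f(-0.677500) = -2.938989
  f(a) × f(c) ≥ 0, new interval: [-0.677500, 0.060000]
Iteration 3:
  c_3 = (-0.677500 + 0.060000)/2 = -0.308750
  f(c_3) = f(-0.308750) = -0.455085
  f(a) × f(c) ≥ 0, new interval: [-0.308750, 0.060000]
Iteration 4:
  c_4 = (-0.308750 + 0.060000)/2 = -0.124375
  f(c_4) = f(-0.124375) = 0.469638
  f(a) × f(c) < 0, new interval: [-0.308750, -0.124375]
Iteration 5:
  c_5 = (-0.308750 + (-0.124375))/2 = -0.216562
  f(c_5) = f(-0.216562) = 0.029795
  f(a) × f(c) < 0, new interval: [-0.308750, -0.216562]
Iteration 6:
  c_6 = (-0.308750 + (-0.216562))/2 = -0.262656
  f(c_6) = f(-0.262656) = -0.206722
  f(a) × f(c) ≥ 0, new interval: [-0.262656, -0.216562]
Iteration 7:
  c_7 = (-0.262656 + (-0.216562))/2 = -0.239609
  f(c_7) = f(-0.239609) = -0.087019
  f(a) × f(c) ≥ 0, new interval: [-0.239609, -0.216562]

After 7 iteration(s), the approximation is c_7 = -0.239609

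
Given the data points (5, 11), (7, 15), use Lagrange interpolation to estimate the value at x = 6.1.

Lagrange interpolation formula:
P(x) = Σ yᵢ × Lᵢ(x)
where Lᵢ(x) = Π_{j≠i} (x - xⱼ)/(xᵢ - xⱼ)

L_0(6.1) = (6.1 - 7)/(5 - 7) = 0.450000
L_1(6.1) = (6.1 - 5)/(7 - 5) = 0.550000

P(6.1) = 11×L_0(6.1) + 15×L_1(6.1)
P(6.1) = 13.200000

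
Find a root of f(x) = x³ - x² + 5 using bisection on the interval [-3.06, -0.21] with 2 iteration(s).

f(x) = x³ - x² + 5
Initial interval: [-3.06, -0.21]

Iteration 1:
  c_1 = (-3.060000 + (-0.210000))/2 = -1.635000
  f(c_1) = f(-1.635000) = -2.043948
  f(a) × f(c) ≥ 0, new interval: [-1.635000, -0.210000]
Iteration 2:
  c_2 = (-1.635000 + (-0.210000))/2 = -0.922500
  f(c_2) = f(-0.922500) = 3.363940
  f(a) × f(c) < 0, new interval: [-1.635000, -0.922500]

After 2 iteration(s), the approximation is c_2 = -0.922500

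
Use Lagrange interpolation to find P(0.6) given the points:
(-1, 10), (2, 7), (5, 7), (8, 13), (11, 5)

Lagrange interpolation formula:
P(x) = Σ yᵢ × Lᵢ(x)
where Lᵢ(x) = Π_{j≠i} (x - xⱼ)/(xᵢ - xⱼ)

L_0(0.6) = (0.6 - 2)/(-1 - 2) × (0.6 - 5)/(-1 - 5) × (0.6 - 8)/(-1 - 8) × (0.6 - 11)/(-1 - 11) = 0.243865
L_1(0.6) = (0.6 - (-1))/(2 - (-1)) × (0.6 - 5)/(2 - 5) × (0.6 - 8)/(2 - 8) × (0.6 - 11)/(2 - 11) = 1.114812
L_2(0.6) = (0.6 - (-1))/(5 - (-1)) × (0.6 - 2)/(5 - 2) × (0.6 - 8)/(5 - 8) × (0.6 - 11)/(5 - 11) = -0.532069
L_3(0.6) = (0.6 - (-1))/(8 - (-1)) × (0.6 - 2)/(8 - 2) × (0.6 - 5)/(8 - 5) × (0.6 - 11)/(8 - 11) = 0.210910
L_4(0.6) = (0.6 - (-1))/(11 - (-1)) × (0.6 - 2)/(11 - 2) × (0.6 - 5)/(11 - 5) × (0.6 - 8)/(11 - 8) = -0.037518

P(0.6) = 10×L_0(0.6) + 7×L_1(0.6) + 7×L_2(0.6) + 13×L_3(0.6) + 5×L_4(0.6)
P(0.6) = 9.072092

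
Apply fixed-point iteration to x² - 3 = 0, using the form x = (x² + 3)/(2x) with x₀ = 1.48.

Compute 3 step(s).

Equation: x² - 3 = 0
Fixed-point form: x = (x² + 3)/(2x)
x₀ = 1.48

x_1 = g(1.480000) = 1.753514
x_2 = g(1.753514) = 1.732182
x_3 = g(1.732182) = 1.732051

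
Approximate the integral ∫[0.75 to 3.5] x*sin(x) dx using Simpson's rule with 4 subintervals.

f(x) = x*sin(x)
a = 0.75, b = 3.5, n = 4
h = (b - a)/n = 0.687500

Simpson's rule: (h/3)[f(x₀) + 4f(x₁) + 2f(x₂) + ... + f(xₙ)]

x_0 = 0.7500, f(x_0) = 0.511229, coefficient = 1
x_1 = 1.4375, f(x_1) = 1.424748, coefficient = 4
x_2 = 2.1250, f(x_2) = 1.806930, coefficient = 2
x_3 = 2.8125, f(x_3) = 0.908956, coefficient = 4
x_4 = 3.5000, f(x_4) = -1.227741, coefficient = 1

I ≈ (0.687500/3) × 12.232165 = 2.803205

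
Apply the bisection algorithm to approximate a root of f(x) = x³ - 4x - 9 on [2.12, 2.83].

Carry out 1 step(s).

f(x) = x³ - 4x - 9
Initial interval: [2.12, 2.83]

Iteration 1:
  c_1 = (2.120000 + 2.830000)/2 = 2.475000
  f(c_1) = f(2.475000) = -3.739078
  f(a) × f(c) ≥ 0, new interval: [2.475000, 2.830000]

After 1 iteration(s), the approximation is c_1 = 2.475000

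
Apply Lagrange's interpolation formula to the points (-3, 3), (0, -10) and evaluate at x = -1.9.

Lagrange interpolation formula:
P(x) = Σ yᵢ × Lᵢ(x)
where Lᵢ(x) = Π_{j≠i} (x - xⱼ)/(xᵢ - xⱼ)

L_0(-1.9) = (-1.9 - 0)/(-3 - 0) = 0.633333
L_1(-1.9) = (-1.9 - (-3))/(0 - (-3)) = 0.366667

P(-1.9) = 3×L_0(-1.9) + (-10)×L_1(-1.9)
P(-1.9) = -1.766667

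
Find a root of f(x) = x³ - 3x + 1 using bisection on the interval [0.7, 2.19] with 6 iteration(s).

f(x) = x³ - 3x + 1
Initial interval: [0.7, 2.19]

Iteration 1:
  c_1 = (0.700000 + 2.190000)/2 = 1.445000
  f(c_1) = f(1.445000) = -0.317804
  f(a) × f(c) ≥ 0, new interval: [1.445000, 2.190000]
Iteration 2:
  c_2 = (1.445000 + 2.190000)/2 = 1.817500
  f(c_2) = f(1.817500) = 1.551259
  f(a) × f(c) < 0, new interval: [1.445000, 1.817500]
Iteration 3:
  c_3 = (1.445000 + 1.817500)/2 = 1.631250
  f(c_3) = f(1.631250) = 0.446968
  f(a) × f(c) < 0, new interval: [1.445000, 1.631250]
Iteration 4:
  c_4 = (1.445000 + 1.631250)/2 = 1.538125
  f(c_4) = f(1.538125) = 0.024565
  f(a) × f(c) < 0, new interval: [1.445000, 1.538125]
Iteration 5:
  c_5 = (1.445000 + 1.538125)/2 = 1.491562
  f(c_5) = f(1.491562) = -0.156321
  f(a) × f(c) ≥ 0, new interval: [1.491562, 1.538125]
Iteration 6:
  c_6 = (1.491562 + 1.538125)/2 = 1.514844
  f(c_6) = f(1.514844) = -0.068341
  f(a) × f(c) ≥ 0, new interval: [1.514844, 1.538125]

After 6 iteration(s), the approximation is c_6 = 1.514844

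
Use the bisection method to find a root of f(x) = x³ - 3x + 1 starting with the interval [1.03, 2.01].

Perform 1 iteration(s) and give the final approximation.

f(x) = x³ - 3x + 1
Initial interval: [1.03, 2.01]

Iteration 1:
  c_1 = (1.030000 + 2.010000)/2 = 1.520000
  f(c_1) = f(1.520000) = -0.048192
  f(a) × f(c) ≥ 0, new interval: [1.520000, 2.010000]

After 1 iteration(s), the approximation is c_1 = 1.520000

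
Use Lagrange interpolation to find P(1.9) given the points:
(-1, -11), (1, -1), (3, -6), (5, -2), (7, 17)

Lagrange interpolation formula:
P(x) = Σ yᵢ × Lᵢ(x)
where Lᵢ(x) = Π_{j≠i} (x - xⱼ)/(xᵢ - xⱼ)

L_0(1.9) = (1.9 - 1)/(-1 - 1) × (1.9 - 3)/(-1 - 3) × (1.9 - 5)/(-1 - 5) × (1.9 - 7)/(-1 - 7) = -0.040760
L_1(1.9) = (1.9 - (-1))/(1 - (-1)) × (1.9 - 3)/(1 - 3) × (1.9 - 5)/(1 - 5) × (1.9 - 7)/(1 - 7) = 0.525353
L_2(1.9) = (1.9 - (-1))/(3 - (-1)) × (1.9 - 1)/(3 - 1) × (1.9 - 5)/(3 - 5) × (1.9 - 7)/(3 - 7) = 0.644752
L_3(1.9) = (1.9 - (-1))/(5 - (-1)) × (1.9 - 1)/(5 - 1) × (1.9 - 3)/(5 - 3) × (1.9 - 7)/(5 - 7) = -0.152522
L_4(1.9) = (1.9 - (-1))/(7 - (-1)) × (1.9 - 1)/(7 - 1) × (1.9 - 3)/(7 - 3) × (1.9 - 5)/(7 - 5) = 0.023177

P(1.9) = (-11)×L_0(1.9) + (-1)×L_1(1.9) + (-6)×L_2(1.9) + (-2)×L_3(1.9) + 17×L_4(1.9)
P(1.9) = -3.246442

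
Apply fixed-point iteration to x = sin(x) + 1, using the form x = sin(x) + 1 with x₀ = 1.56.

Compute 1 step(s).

Equation: x = sin(x) + 1
Fixed-point form: x = sin(x) + 1
x₀ = 1.56

x_1 = g(1.560000) = 1.999942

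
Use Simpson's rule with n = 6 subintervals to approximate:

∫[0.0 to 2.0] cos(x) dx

f(x) = cos(x)
a = 0.0, b = 2.0, n = 6
h = (b - a)/n = 0.333333

Simpson's rule: (h/3)[f(x₀) + 4f(x₁) + 2f(x₂) + ... + f(xₙ)]

x_0 = 0.0000, f(x_0) = 1.000000, coefficient = 1
x_1 = 0.3333, f(x_1) = 0.944957, coefficient = 4
x_2 = 0.6667, f(x_2) = 0.785887, coefficient = 2
x_3 = 1.0000, f(x_3) = 0.540302, coefficient = 4
x_4 = 1.3333, f(x_4) = 0.235238, coefficient = 2
x_5 = 1.6667, f(x_5) = -0.095724, coefficient = 4
x_6 = 2.0000, f(x_6) = -0.416147, coefficient = 1

I ≈ (0.333333/3) × 8.184246 = 0.909361
Exact value: 0.909297
Error: 0.000063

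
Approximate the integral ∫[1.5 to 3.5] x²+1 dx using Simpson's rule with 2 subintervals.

f(x) = x²+1
a = 1.5, b = 3.5, n = 2
h = (b - a)/n = 1.000000

Simpson's rule: (h/3)[f(x₀) + 4f(x₁) + 2f(x₂) + ... + f(xₙ)]

x_0 = 1.5000, f(x_0) = 3.250000, coefficient = 1
x_1 = 2.5000, f(x_1) = 7.250000, coefficient = 4
x_2 = 3.5000, f(x_2) = 13.250000, coefficient = 1

I ≈ (1.000000/3) × 45.500000 = 15.166667
Exact value: 15.166667
Error: 0.000000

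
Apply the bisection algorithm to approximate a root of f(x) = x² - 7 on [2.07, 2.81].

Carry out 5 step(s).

f(x) = x² - 7
Initial interval: [2.07, 2.81]

Iteration 1:
  c_1 = (2.070000 + 2.810000)/2 = 2.440000
  f(c_1) = f(2.440000) = -1.046400
  f(a) × f(c) ≥ 0, new interval: [2.440000, 2.810000]
Iteration 2:
  c_2 = (2.440000 + 2.810000)/2 = 2.625000
  f(c_2) = f(2.625000) = -0.109375
  f(a) × f(c) ≥ 0, new interval: [2.625000, 2.810000]
Iteration 3:
  c_3 = (2.625000 + 2.810000)/2 = 2.717500
  f(c_3) = f(2.717500) = 0.384806
  f(a) × f(c) < 0, new interval: [2.625000, 2.717500]
Iteration 4:
  c_4 = (2.625000 + 2.717500)/2 = 2.671250
  f(c_4) = f(2.671250) = 0.135577
  f(a) × f(c) < 0, new interval: [2.625000, 2.671250]
Iteration 5:
  c_5 = (2.625000 + 2.671250)/2 = 2.648125
  f(c_5) = f(2.648125) = 0.012566
  f(a) × f(c) < 0, new interval: [2.625000, 2.648125]

After 5 iteration(s), the approximation is c_5 = 2.648125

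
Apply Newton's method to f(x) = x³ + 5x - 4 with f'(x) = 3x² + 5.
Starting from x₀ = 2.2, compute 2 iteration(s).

f(x) = x³ + 5x - 4
f'(x) = 3x² + 5
x₀ = 2.2

Newton-Raphson formula: x_{n+1} = x_n - f(x_n)/f'(x_n)

Iteration 1:
  f(2.200000) = 17.648000
  f'(2.200000) = 19.520000
  x_1 = 2.200000 - 17.648000/19.520000 = 1.295902
Iteration 2:
  f(1.295902) = 4.655795
  f'(1.295902) = 10.038083
  x_2 = 1.295902 - 4.655795/10.038083 = 0.832088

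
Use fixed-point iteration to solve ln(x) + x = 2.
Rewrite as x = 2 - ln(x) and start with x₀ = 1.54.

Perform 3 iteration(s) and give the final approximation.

Equation: ln(x) + x = 2
Fixed-point form: x = 2 - ln(x)
x₀ = 1.54

x_1 = g(1.540000) = 1.568218
x_2 = g(1.568218) = 1.550060
x_3 = g(1.550060) = 1.561706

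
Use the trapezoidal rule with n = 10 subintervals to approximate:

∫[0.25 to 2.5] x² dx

f(x) = x²
a = 0.25, b = 2.5, n = 10
h = (b - a)/n = 0.225000

Trapezoidal rule: (h/2)[f(x₀) + 2f(x₁) + 2f(x₂) + ... + f(xₙ)]

x_0 = 0.2500, f(x_0) = 0.062500, coefficient = 1
x_1 = 0.4750, f(x_1) = 0.225625, coefficient = 2
x_2 = 0.7000, f(x_2) = 0.490000, coefficient = 2
x_3 = 0.9250, f(x_3) = 0.855625, coefficient = 2
x_4 = 1.1500, f(x_4) = 1.322500, coefficient = 2
x_5 = 1.3750, f(x_5) = 1.890625, coefficient = 2
x_6 = 1.6000, f(x_6) = 2.560000, coefficient = 2
x_7 = 1.8250, f(x_7) = 3.330625, coefficient = 2
x_8 = 2.0500, f(x_8) = 4.202500, coefficient = 2
x_9 = 2.2750, f(x_9) = 5.175625, coefficient = 2
x_10 = 2.5000, f(x_10) = 6.250000, coefficient = 1

I ≈ (0.225000/2) × 46.418750 = 5.222109
Exact value: 5.203125
Error: 0.018984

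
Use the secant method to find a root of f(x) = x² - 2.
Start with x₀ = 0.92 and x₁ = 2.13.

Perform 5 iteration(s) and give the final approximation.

f(x) = x² - 2
x₀ = 0.92, x₁ = 2.13

Secant formula: x_{n+1} = x_n - f(x_n)(x_n - x_{n-1})/(f(x_n) - f(x_{n-1}))

Iteration 1:
  f(0.920000) = -1.153600
  f(2.130000) = 2.536900
  x_2 = 2.130000 - 2.536900×(2.130000 - 0.920000)/(2.536900 - (-1.153600))
       = 1.298230
Iteration 2:
  f(2.130000) = 2.536900
  f(1.298230) = -0.314600
  x_3 = 1.298230 - (-0.314600)×(1.298230 - 2.130000)/(-0.314600 - 2.536900)
       = 1.389997
Iteration 3:
  f(1.298230) = -0.314600
  f(1.389997) = -0.067908
  x_4 = 1.389997 - (-0.067908)×(1.389997 - 1.298230)/(-0.067908 - (-0.314600))
       = 1.415258
Iteration 4:
  f(1.389997) = -0.067908
  f(1.415258) = 0.002956
  x_5 = 1.415258 - 0.002956×(1.415258 - 1.389997)/(0.002956 - (-0.067908))
       = 1.414205
Iteration 5:
  f(1.415258) = 0.002956
  f(1.414205) = -0.000026
  x_6 = 1.414205 - (-0.000026)×(1.414205 - 1.415258)/(-0.000026 - 0.002956)
       = 1.414214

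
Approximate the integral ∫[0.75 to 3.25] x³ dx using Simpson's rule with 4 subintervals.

f(x) = x³
a = 0.75, b = 3.25, n = 4
h = (b - a)/n = 0.625000

Simpson's rule: (h/3)[f(x₀) + 4f(x₁) + 2f(x₂) + ... + f(xₙ)]

x_0 = 0.7500, f(x_0) = 0.421875, coefficient = 1
x_1 = 1.3750, f(x_1) = 2.599609, coefficient = 4
x_2 = 2.0000, f(x_2) = 8.000000, coefficient = 2
x_3 = 2.6250, f(x_3) = 18.087891, coefficient = 4
x_4 = 3.2500, f(x_4) = 34.328125, coefficient = 1

I ≈ (0.625000/3) × 133.500000 = 27.812500
Exact value: 27.812500
Error: 0.000000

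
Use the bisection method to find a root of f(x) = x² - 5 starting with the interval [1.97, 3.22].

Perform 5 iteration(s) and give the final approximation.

f(x) = x² - 5
Initial interval: [1.97, 3.22]

Iteration 1:
  c_1 = (1.970000 + 3.220000)/2 = 2.595000
  f(c_1) = f(2.595000) = 1.734025
  f(a) × f(c) < 0, new interval: [1.970000, 2.595000]
Iteration 2:
  c_2 = (1.970000 + 2.595000)/2 = 2.282500
  f(c_2) = f(2.282500) = 0.209806
  f(a) × f(c) < 0, new interval: [1.970000, 2.282500]
Iteration 3:
  c_3 = (1.970000 + 2.282500)/2 = 2.126250
  f(c_3) = f(2.126250) = -0.479061
  f(a) × f(c) ≥ 0, new interval: [2.126250, 2.282500]
Iteration 4:
  c_4 = (2.126250 + 2.282500)/2 = 2.204375
  f(c_4) = f(2.204375) = -0.140731
  f(a) × f(c) ≥ 0, new interval: [2.204375, 2.282500]
Iteration 5:
  c_5 = (2.204375 + 2.282500)/2 = 2.243438
  f(c_5) = f(2.243438) = 0.033012
  f(a) × f(c) < 0, new interval: [2.204375, 2.243438]

After 5 iteration(s), the approximation is c_5 = 2.243438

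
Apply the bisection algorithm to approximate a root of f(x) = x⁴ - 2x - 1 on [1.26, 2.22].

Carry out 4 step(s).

f(x) = x⁴ - 2x - 1
Initial interval: [1.26, 2.22]

Iteration 1:
  c_1 = (1.260000 + 2.220000)/2 = 1.740000
  f(c_1) = f(1.740000) = 4.686362
  f(a) × f(c) < 0, new interval: [1.260000, 1.740000]
Iteration 2:
  c_2 = (1.260000 + 1.740000)/2 = 1.500000
  f(c_2) = f(1.500000) = 1.062500
  f(a) × f(c) < 0, new interval: [1.260000, 1.500000]
Iteration 3:
  c_3 = (1.260000 + 1.500000)/2 = 1.380000
  f(c_3) = f(1.380000) = -0.133261
  f(a) × f(c) ≥ 0, new interval: [1.380000, 1.500000]
Iteration 4:
  c_4 = (1.380000 + 1.500000)/2 = 1.440000
  f(c_4) = f(1.440000) = 0.419817
  f(a) × f(c) < 0, new interval: [1.380000, 1.440000]

After 4 iteration(s), the approximation is c_4 = 1.440000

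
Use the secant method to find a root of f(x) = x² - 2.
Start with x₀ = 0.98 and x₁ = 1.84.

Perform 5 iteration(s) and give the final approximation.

f(x) = x² - 2
x₀ = 0.98, x₁ = 1.84

Secant formula: x_{n+1} = x_n - f(x_n)(x_n - x_{n-1})/(f(x_n) - f(x_{n-1}))

Iteration 1:
  f(0.980000) = -1.039600
  f(1.840000) = 1.385600
  x_2 = 1.840000 - 1.385600×(1.840000 - 0.980000)/(1.385600 - (-1.039600))
       = 1.348652
Iteration 2:
  f(1.840000) = 1.385600
  f(1.348652) = -0.181136
  x_3 = 1.348652 - (-0.181136)×(1.348652 - 1.840000)/(-0.181136 - 1.385600)
       = 1.405459
Iteration 3:
  f(1.348652) = -0.181136
  f(1.405459) = -0.024685
  x_4 = 1.405459 - (-0.024685)×(1.405459 - 1.348652)/(-0.024685 - (-0.181136))
       = 1.414422
Iteration 4:
  f(1.405459) = -0.024685
  f(1.414422) = 0.000589
  x_5 = 1.414422 - 0.000589×(1.414422 - 1.405459)/(0.000589 - (-0.024685))
       = 1.414213
Iteration 5:
  f(1.414422) = 0.000589
  f(1.414213) = -0.000002
  x_6 = 1.414213 - (-0.000002)×(1.414213 - 1.414422)/(-0.000002 - 0.000589)
       = 1.414214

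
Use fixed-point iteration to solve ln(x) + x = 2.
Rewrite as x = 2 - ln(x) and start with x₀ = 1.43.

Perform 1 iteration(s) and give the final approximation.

Equation: ln(x) + x = 2
Fixed-point form: x = 2 - ln(x)
x₀ = 1.43

x_1 = g(1.430000) = 1.642326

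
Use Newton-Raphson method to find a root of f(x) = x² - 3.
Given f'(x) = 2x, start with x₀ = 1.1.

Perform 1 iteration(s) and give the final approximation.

f(x) = x² - 3
f'(x) = 2x
x₀ = 1.1

Newton-Raphson formula: x_{n+1} = x_n - f(x_n)/f'(x_n)

Iteration 1:
  f(1.100000) = -1.790000
  f'(1.100000) = 2.200000
  x_1 = 1.100000 - (-1.790000)/2.200000 = 1.913636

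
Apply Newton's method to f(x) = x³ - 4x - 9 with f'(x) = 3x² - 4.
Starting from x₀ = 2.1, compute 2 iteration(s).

f(x) = x³ - 4x - 9
f'(x) = 3x² - 4
x₀ = 2.1

Newton-Raphson formula: x_{n+1} = x_n - f(x_n)/f'(x_n)

Iteration 1:
  f(2.100000) = -8.139000
  f'(2.100000) = 9.230000
  x_1 = 2.100000 - (-8.139000)/9.230000 = 2.981798
Iteration 2:
  f(2.981798) = 5.584341
  f'(2.981798) = 22.673367
  x_2 = 2.981798 - 5.584341/22.673367 = 2.735503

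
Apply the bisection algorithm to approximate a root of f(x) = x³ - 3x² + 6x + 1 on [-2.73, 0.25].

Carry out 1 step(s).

f(x) = x³ - 3x² + 6x + 1
Initial interval: [-2.73, 0.25]

Iteration 1:
  c_1 = (-2.730000 + 0.250000)/2 = -1.240000
  f(c_1) = f(-1.240000) = -12.959424
  f(a) × f(c) ≥ 0, new interval: [-1.240000, 0.250000]

After 1 iteration(s), the approximation is c_1 = -1.240000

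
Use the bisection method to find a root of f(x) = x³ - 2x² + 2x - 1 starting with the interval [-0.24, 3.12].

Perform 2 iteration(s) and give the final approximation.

f(x) = x³ - 2x² + 2x - 1
Initial interval: [-0.24, 3.12]

Iteration 1:
  c_1 = (-0.240000 + 3.120000)/2 = 1.440000
  f(c_1) = f(1.440000) = 0.718784
  f(a) × f(c) < 0, new interval: [-0.240000, 1.440000]
Iteration 2:
  c_2 = (-0.240000 + 1.440000)/2 = 0.600000
  f(c_2) = f(0.600000) = -0.304000
  f(a) × f(c) ≥ 0, new interval: [0.600000, 1.440000]

After 2 iteration(s), the approximation is c_2 = 0.600000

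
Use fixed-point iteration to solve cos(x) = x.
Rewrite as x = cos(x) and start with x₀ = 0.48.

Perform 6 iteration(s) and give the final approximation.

Equation: cos(x) = x
Fixed-point form: x = cos(x)
x₀ = 0.48

x_1 = g(0.480000) = 0.886995
x_2 = g(0.886995) = 0.631744
x_3 = g(0.631744) = 0.806999
x_4 = g(0.806999) = 0.691669
x_5 = g(0.691669) = 0.770182
x_6 = g(0.770182) = 0.717784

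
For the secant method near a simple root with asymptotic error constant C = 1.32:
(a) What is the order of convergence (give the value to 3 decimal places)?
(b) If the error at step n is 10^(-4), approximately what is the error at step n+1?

(a) Secant method has superlinear convergence with order φ = (1+√5)/2 ≈ 1.618.
    This means |e_{n+1}| ≈ C|e_n|^1.618.

(b) With |e_n| = 10^(-4) and C = 1.32:
    |e_{n+1}| ≈ 1.32 × (10^(-4))^1.618 = 1.32 × 10^(-6.47)

(a) ≈ 1.618 (golden ratio); (b) |e_{n+1}| ≈ 4.451e-07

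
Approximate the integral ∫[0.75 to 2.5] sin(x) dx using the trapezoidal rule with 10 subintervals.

f(x) = sin(x)
a = 0.75, b = 2.5, n = 10
h = (b - a)/n = 0.175000

Trapezoidal rule: (h/2)[f(x₀) + 2f(x₁) + 2f(x₂) + ... + f(xₙ)]

x_0 = 0.7500, f(x_0) = 0.681639, coefficient = 1
x_1 = 0.9250, f(x_1) = 0.798621, coefficient = 2
x_2 = 1.1000, f(x_2) = 0.891207, coefficient = 2
x_3 = 1.2750, f(x_3) = 0.956570, coefficient = 2
x_4 = 1.4500, f(x_4) = 0.992713, coefficient = 2
x_5 = 1.6250, f(x_5) = 0.998531, coefficient = 2
x_6 = 1.8000, f(x_6) = 0.973848, coefficient = 2
x_7 = 1.9750, f(x_7) = 0.919416, coefficient = 2
x_8 = 2.1500, f(x_8) = 0.836899, coefficient = 2
x_9 = 2.3250, f(x_9) = 0.728817, coefficient = 2
x_10 = 2.5000, f(x_10) = 0.598472, coefficient = 1

I ≈ (0.175000/2) × 17.473355 = 1.528919
Exact value: 1.532832
Error: 0.003914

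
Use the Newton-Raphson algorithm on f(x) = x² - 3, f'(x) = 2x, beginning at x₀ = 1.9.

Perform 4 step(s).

f(x) = x² - 3
f'(x) = 2x
x₀ = 1.9

Newton-Raphson formula: x_{n+1} = x_n - f(x_n)/f'(x_n)

Iteration 1:
  f(1.900000) = 0.610000
  f'(1.900000) = 3.800000
  x_1 = 1.900000 - 0.610000/3.800000 = 1.739474
Iteration 2:
  f(1.739474) = 0.025769
  f'(1.739474) = 3.478947
  x_2 = 1.739474 - 0.025769/3.478947 = 1.732067
Iteration 3:
  f(1.732067) = 0.000055
  f'(1.732067) = 3.464133
  x_3 = 1.732067 - 0.000055/3.464133 = 1.732051
Iteration 4:
  f(1.732051) = 0.000000
  f'(1.732051) = 3.464102
  x_4 = 1.732051 - 0.000000/3.464102 = 1.732051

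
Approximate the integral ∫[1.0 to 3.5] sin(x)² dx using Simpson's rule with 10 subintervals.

f(x) = sin(x)²
a = 1.0, b = 3.5, n = 10
h = (b - a)/n = 0.250000

Simpson's rule: (h/3)[f(x₀) + 4f(x₁) + 2f(x₂) + ... + f(xₙ)]

x_0 = 1.0000, f(x_0) = 0.708073, coefficient = 1
x_1 = 1.2500, f(x_1) = 0.900572, coefficient = 4
x_2 = 1.5000, f(x_2) = 0.994996, coefficient = 2
x_3 = 1.7500, f(x_3) = 0.968228, coefficient = 4
x_4 = 2.0000, f(x_4) = 0.826822, coefficient = 2
x_5 = 2.2500, f(x_5) = 0.605398, coefficient = 4
x_6 = 2.5000, f(x_6) = 0.358169, coefficient = 2
x_7 = 2.7500, f(x_7) = 0.145665, coefficient = 4
x_8 = 3.0000, f(x_8) = 0.019915, coefficient = 2
x_9 = 3.2500, f(x_9) = 0.011706, coefficient = 4
x_10 = 3.5000, f(x_10) = 0.123049, coefficient = 1

I ≈ (0.250000/3) × 15.757203 = 1.313100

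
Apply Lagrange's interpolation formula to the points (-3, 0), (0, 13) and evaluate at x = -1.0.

Lagrange interpolation formula:
P(x) = Σ yᵢ × Lᵢ(x)
where Lᵢ(x) = Π_{j≠i} (x - xⱼ)/(xᵢ - xⱼ)

L_0(-1.0) = (-1.0 - 0)/(-3 - 0) = 0.333333
L_1(-1.0) = (-1.0 - (-3))/(0 - (-3)) = 0.666667

P(-1.0) = 0×L_0(-1.0) + 13×L_1(-1.0)
P(-1.0) = 8.666667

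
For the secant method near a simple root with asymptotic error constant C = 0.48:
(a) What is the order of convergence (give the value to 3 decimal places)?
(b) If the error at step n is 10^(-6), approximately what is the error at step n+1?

(a) Secant method has superlinear convergence with order φ = (1+√5)/2 ≈ 1.618.
    This means |e_{n+1}| ≈ C|e_n|^1.618.

(b) With |e_n| = 10^(-6) and C = 0.48:
    |e_{n+1}| ≈ 0.48 × (10^(-6))^1.618 = 0.48 × 10^(-9.71)

(a) ≈ 1.618 (golden ratio); (b) |e_{n+1}| ≈ 9.398e-11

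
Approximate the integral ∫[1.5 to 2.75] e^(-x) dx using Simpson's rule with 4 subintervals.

f(x) = e^(-x)
a = 1.5, b = 2.75, n = 4
h = (b - a)/n = 0.312500

Simpson's rule: (h/3)[f(x₀) + 4f(x₁) + 2f(x₂) + ... + f(xₙ)]

x_0 = 1.5000, f(x_0) = 0.223130, coefficient = 1
x_1 = 1.8125, f(x_1) = 0.163246, coefficient = 4
x_2 = 2.1250, f(x_2) = 0.119433, coefficient = 2
x_3 = 2.4375, f(x_3) = 0.087379, coefficient = 4
x_4 = 2.7500, f(x_4) = 0.063928, coefficient = 1

I ≈ (0.312500/3) × 1.528422 = 0.159211
Exact value: 0.159202
Error: 0.000008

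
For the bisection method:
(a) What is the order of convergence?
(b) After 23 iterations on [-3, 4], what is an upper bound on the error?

(a) Bisection has linear (order 1) convergence; the error is halved each step.

(b) Error bound = (b-a)/2^n = (4 - (-3))/2^{23}
    = 7/2^{23}

(a) 1 (linear); (b) error ≤ 8.34e-07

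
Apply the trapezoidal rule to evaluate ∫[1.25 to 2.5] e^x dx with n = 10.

f(x) = e^x
a = 1.25, b = 2.5, n = 10
h = (b - a)/n = 0.125000

Trapezoidal rule: (h/2)[f(x₀) + 2f(x₁) + 2f(x₂) + ... + f(xₙ)]

x_0 = 1.2500, f(x_0) = 3.490343, coefficient = 1
x_1 = 1.3750, f(x_1) = 3.955077, coefficient = 2
x_2 = 1.5000, f(x_2) = 4.481689, coefficient = 2
x_3 = 1.6250, f(x_3) = 5.078419, coefficient = 2
x_4 = 1.7500, f(x_4) = 5.754603, coefficient = 2
x_5 = 1.8750, f(x_5) = 6.520819, coefficient = 2
x_6 = 2.0000, f(x_6) = 7.389056, coefficient = 2
x_7 = 2.1250, f(x_7) = 8.372897, coefficient = 2
x_8 = 2.2500, f(x_8) = 9.487736, coefficient = 2
x_9 = 2.3750, f(x_9) = 10.751013, coefficient = 2
x_10 = 2.5000, f(x_10) = 12.182494, coefficient = 1

I ≈ (0.125000/2) × 139.255455 = 8.703466
Exact value: 8.692151
Error: 0.011315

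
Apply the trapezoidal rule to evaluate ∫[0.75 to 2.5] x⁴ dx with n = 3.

f(x) = x⁴
a = 0.75, b = 2.5, n = 3
h = (b - a)/n = 0.583333

Trapezoidal rule: (h/2)[f(x₀) + 2f(x₁) + 2f(x₂) + ... + f(xₙ)]

x_0 = 0.7500, f(x_0) = 0.316406, coefficient = 1
x_1 = 1.3333, f(x_1) = 3.160494, coefficient = 2
x_2 = 1.9167, f(x_2) = 13.495419, coefficient = 2
x_3 = 2.5000, f(x_3) = 39.062500, coefficient = 1

I ≈ (0.583333/2) × 72.690731 = 21.201463
Exact value: 19.483789
Error: 1.717674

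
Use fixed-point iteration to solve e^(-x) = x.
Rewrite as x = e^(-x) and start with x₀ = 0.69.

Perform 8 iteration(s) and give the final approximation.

Equation: e^(-x) = x
Fixed-point form: x = e^(-x)
x₀ = 0.69

x_1 = g(0.690000) = 0.501576
x_2 = g(0.501576) = 0.605575
x_3 = g(0.605575) = 0.545760
x_4 = g(0.545760) = 0.579401
x_5 = g(0.579401) = 0.560234
x_6 = g(0.560234) = 0.571076
x_7 = g(0.571076) = 0.564918
x_8 = g(0.564918) = 0.568407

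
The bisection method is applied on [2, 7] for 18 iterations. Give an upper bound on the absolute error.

Bisection error bound: |error| ≤ (b-a)/2^n
|error| ≤ (7 - 2)/2^18 = 5/2^18
|error| ≤ 0.0000190735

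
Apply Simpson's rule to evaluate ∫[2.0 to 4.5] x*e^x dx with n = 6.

f(x) = x*e^x
a = 2.0, b = 4.5, n = 6
h = (b - a)/n = 0.416667

Simpson's rule: (h/3)[f(x₀) + 4f(x₁) + 2f(x₂) + ... + f(xₙ)]

x_0 = 2.0000, f(x_0) = 14.778112, coefficient = 1
x_1 = 2.4167, f(x_1) = 27.087053, coefficient = 4
x_2 = 2.8333, f(x_2) = 48.172446, coefficient = 2
x_3 = 3.2500, f(x_3) = 83.818605, coefficient = 4
x_4 = 3.6667, f(x_4) = 143.444708, coefficient = 2
x_5 = 4.0833, f(x_5) = 242.317047, coefficient = 4
x_6 = 4.5000, f(x_6) = 405.077091, coefficient = 1

I ≈ (0.416667/3) × 2215.980330 = 307.775046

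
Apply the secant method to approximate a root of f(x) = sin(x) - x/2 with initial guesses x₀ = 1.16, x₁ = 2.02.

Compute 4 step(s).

f(x) = sin(x) - x/2
x₀ = 1.16, x₁ = 2.02

Secant formula: x_{n+1} = x_n - f(x_n)(x_n - x_{n-1})/(f(x_n) - f(x_{n-1}))

Iteration 1:
  f(1.160000) = 0.336803
  f(2.020000) = -0.109207
  x_2 = 2.020000 - (-0.109207)×(2.020000 - 1.160000)/(-0.109207 - 0.336803)
       = 1.809427
Iteration 2:
  f(2.020000) = -0.109207
  f(1.809427) = 0.066949
  x_3 = 1.809427 - 0.066949×(1.809427 - 2.020000)/(0.066949 - (-0.109207))
       = 1.889456
Iteration 3:
  f(1.809427) = 0.066949
  f(1.889456) = 0.004928
  x_4 = 1.889456 - 0.004928×(1.889456 - 1.809427)/(0.004928 - 0.066949)
       = 1.895815
Iteration 4:
  f(1.889456) = 0.004928
  f(1.895815) = -0.000263
  x_5 = 1.895815 - (-0.000263)×(1.895815 - 1.889456)/(-0.000263 - 0.004928)
       = 1.895493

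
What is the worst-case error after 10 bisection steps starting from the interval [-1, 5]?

Bisection error bound: |error| ≤ (b-a)/2^n
|error| ≤ (5 - (-1))/2^10 = 6/2^10
|error| ≤ 0.0058593750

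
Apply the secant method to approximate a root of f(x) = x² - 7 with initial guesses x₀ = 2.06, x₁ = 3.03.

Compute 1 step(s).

f(x) = x² - 7
x₀ = 2.06, x₁ = 3.03

Secant formula: x_{n+1} = x_n - f(x_n)(x_n - x_{n-1})/(f(x_n) - f(x_{n-1}))

Iteration 1:
  f(2.060000) = -2.756400
  f(3.030000) = 2.180900
  x_2 = 3.030000 - 2.180900×(3.030000 - 2.060000)/(2.180900 - (-2.756400))
       = 2.601532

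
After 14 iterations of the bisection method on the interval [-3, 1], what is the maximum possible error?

Bisection error bound: |error| ≤ (b-a)/2^n
|error| ≤ (1 - (-3))/2^14 = 4/2^14
|error| ≤ 0.0002441406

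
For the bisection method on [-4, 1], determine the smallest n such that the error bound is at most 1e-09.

We need (b-a)/2^n ≤ 1e-09
(1 - (-4))/2^n ≤ 1e-09
5/2^n ≤ 1e-09
2^n ≥ 5000000000
n ≥ log₂(5000000000) = 32.22
n ≥ 33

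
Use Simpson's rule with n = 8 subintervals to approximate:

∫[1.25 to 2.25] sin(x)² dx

f(x) = sin(x)²
a = 1.25, b = 2.25, n = 8
h = (b - a)/n = 0.125000

Simpson's rule: (h/3)[f(x₀) + 4f(x₁) + 2f(x₂) + ... + f(xₙ)]

x_0 = 1.2500, f(x_0) = 0.900572, coefficient = 1
x_1 = 1.3750, f(x_1) = 0.962151, coefficient = 4
x_2 = 1.5000, f(x_2) = 0.994996, coefficient = 2
x_3 = 1.6250, f(x_3) = 0.997065, coefficient = 4
x_4 = 1.7500, f(x_4) = 0.968228, coefficient = 2
x_5 = 1.8750, f(x_5) = 0.910280, coefficient = 4
x_6 = 2.0000, f(x_6) = 0.826822, coefficient = 2
x_7 = 2.1250, f(x_7) = 0.723044, coefficient = 4
x_8 = 2.2500, f(x_8) = 0.605398, coefficient = 1

I ≈ (0.125000/3) × 21.456220 = 0.894009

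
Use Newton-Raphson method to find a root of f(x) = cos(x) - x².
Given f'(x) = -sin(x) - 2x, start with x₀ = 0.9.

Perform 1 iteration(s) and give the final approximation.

f(x) = cos(x) - x²
f'(x) = -sin(x) - 2x
x₀ = 0.9

Newton-Raphson formula: x_{n+1} = x_n - f(x_n)/f'(x_n)

Iteration 1:
  f(0.900000) = -0.188390
  f'(0.900000) = -2.583327
  x_1 = 0.900000 - (-0.188390)/(-2.583327) = 0.827075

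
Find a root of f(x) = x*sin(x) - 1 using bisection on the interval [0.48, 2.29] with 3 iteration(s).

f(x) = x*sin(x) - 1
Initial interval: [0.48, 2.29]

Iteration 1:
  c_1 = (0.480000 + 2.290000)/2 = 1.385000
  f(c_1) = f(1.385000) = 0.361163
  f(a) × f(c) < 0, new interval: [0.480000, 1.385000]
Iteration 2:
  c_2 = (0.480000 + 1.385000)/2 = 0.932500
  f(c_2) = f(0.932500) = -0.251098
  f(a) × f(c) ≥ 0, new interval: [0.932500, 1.385000]
Iteration 3:
  c_3 = (0.932500 + 1.385000)/2 = 1.158750
  f(c_3) = f(1.158750) = 0.061766
  f(a) × f(c) < 0, new interval: [0.932500, 1.158750]

After 3 iteration(s), the approximation is c_3 = 1.158750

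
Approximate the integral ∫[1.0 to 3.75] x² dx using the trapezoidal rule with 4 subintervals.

f(x) = x²
a = 1.0, b = 3.75, n = 4
h = (b - a)/n = 0.687500

Trapezoidal rule: (h/2)[f(x₀) + 2f(x₁) + 2f(x₂) + ... + f(xₙ)]

x_0 = 1.0000, f(x_0) = 1.000000, coefficient = 1
x_1 = 1.6875, f(x_1) = 2.847656, coefficient = 2
x_2 = 2.3750, f(x_2) = 5.640625, coefficient = 2
x_3 = 3.0625, f(x_3) = 9.378906, coefficient = 2
x_4 = 3.7500, f(x_4) = 14.062500, coefficient = 1

I ≈ (0.687500/2) × 50.796875 = 17.461426
Exact value: 17.244792
Error: 0.216634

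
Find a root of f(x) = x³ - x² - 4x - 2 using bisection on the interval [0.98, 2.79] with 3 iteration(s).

f(x) = x³ - x² - 4x - 2
Initial interval: [0.98, 2.79]

Iteration 1:
  c_1 = (0.980000 + 2.790000)/2 = 1.885000
  f(c_1) = f(1.885000) = -6.395396
  f(a) × f(c) ≥ 0, new interval: [1.885000, 2.790000]
Iteration 2:
  c_2 = (1.885000 + 2.790000)/2 = 2.337500
  f(c_2) = f(2.337500) = -4.042025
  f(a) × f(c) ≥ 0, new interval: [2.337500, 2.790000]
Iteration 3:
  c_3 = (2.337500 + 2.790000)/2 = 2.563750
  f(c_3) = f(2.563750) = -1.976762
  f(a) × f(c) ≥ 0, new interval: [2.563750, 2.790000]

After 3 iteration(s), the approximation is c_3 = 2.563750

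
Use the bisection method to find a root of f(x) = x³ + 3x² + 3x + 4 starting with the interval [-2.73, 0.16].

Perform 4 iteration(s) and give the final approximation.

f(x) = x³ + 3x² + 3x + 4
Initial interval: [-2.73, 0.16]

Iteration 1:
  c_1 = (-2.730000 + 0.160000)/2 = -1.285000
  f(c_1) = f(-1.285000) = 2.976851
  f(a) × f(c) < 0, new interval: [-2.730000, -1.285000]
Iteration 2:
  c_2 = (-2.730000 + (-1.285000))/2 = -2.007500
  f(c_2) = f(-2.007500) = 1.977331
  f(a) × f(c) < 0, new interval: [-2.730000, -2.007500]
Iteration 3:
  c_3 = (-2.730000 + (-2.007500))/2 = -2.368750
  f(c_3) = f(-2.368750) = 0.435679
  f(a) × f(c) < 0, new interval: [-2.730000, -2.368750]
Iteration 4:
  c_4 = (-2.730000 + (-2.368750))/2 = -2.549375
  f(c_4) = f(-2.549375) = -0.719372
  f(a) × f(c) ≥ 0, new interval: [-2.549375, -2.368750]

After 4 iteration(s), the approximation is c_4 = -2.549375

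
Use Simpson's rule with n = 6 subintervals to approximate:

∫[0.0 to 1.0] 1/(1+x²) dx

f(x) = 1/(1+x²)
a = 0.0, b = 1.0, n = 6
h = (b - a)/n = 0.166667

Simpson's rule: (h/3)[f(x₀) + 4f(x₁) + 2f(x₂) + ... + f(xₙ)]

x_0 = 0.0000, f(x_0) = 1.000000, coefficient = 1
x_1 = 0.1667, f(x_1) = 0.972973, coefficient = 4
x_2 = 0.3333, f(x_2) = 0.900000, coefficient = 2
x_3 = 0.5000, f(x_3) = 0.800000, coefficient = 4
x_4 = 0.6667, f(x_4) = 0.692308, coefficient = 2
x_5 = 0.8333, f(x_5) = 0.590164, coefficient = 4
x_6 = 1.0000, f(x_6) = 0.500000, coefficient = 1

I ≈ (0.166667/3) × 14.137163 = 0.785398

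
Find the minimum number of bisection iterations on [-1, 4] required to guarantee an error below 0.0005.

We need (b-a)/2^n ≤ 0.0005
(4 - (-1))/2^n ≤ 0.0005
5/2^n ≤ 0.0005
2^n ≥ 10000
n ≥ log₂(10000) = 13.29
n ≥ 14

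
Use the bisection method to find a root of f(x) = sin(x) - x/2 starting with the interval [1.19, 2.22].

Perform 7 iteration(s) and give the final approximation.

f(x) = sin(x) - x/2
Initial interval: [1.19, 2.22]

Iteration 1:
  c_1 = (1.190000 + 2.220000)/2 = 1.705000
  f(c_1) = f(1.705000) = 0.138508
  f(a) × f(c) ≥ 0, new interval: [1.705000, 2.220000]
Iteration 2:
  c_2 = (1.705000 + 2.220000)/2 = 1.962500
  f(c_2) = f(1.962500) = -0.056990
  f(a) × f(c) < 0, new interval: [1.705000, 1.962500]
Iteration 3:
  c_3 = (1.705000 + 1.962500)/2 = 1.833750
  f(c_3) = f(1.833750) = 0.048751
  f(a) × f(c) ≥ 0, new interval: [1.833750, 1.962500]
Iteration 4:
  c_4 = (1.833750 + 1.962500)/2 = 1.898125
  f(c_4) = f(1.898125) = -0.002158
  f(a) × f(c) < 0, new interval: [1.833750, 1.898125]
Iteration 5:
  c_5 = (1.833750 + 1.898125)/2 = 1.865938
  f(c_5) = f(1.865938) = 0.023792
  f(a) × f(c) ≥ 0, new interval: [1.865938, 1.898125]
Iteration 6:
  c_6 = (1.865938 + 1.898125)/2 = 1.882031
  f(c_6) = f(1.882031) = 0.010940
  f(a) × f(c) ≥ 0, new interval: [1.882031, 1.898125]
Iteration 7:
  c_7 = (1.882031 + 1.898125)/2 = 1.890078
  f(c_7) = f(1.890078) = 0.004422
  f(a) × f(c) ≥ 0, new interval: [1.890078, 1.898125]

After 7 iteration(s), the approximation is c_7 = 1.890078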